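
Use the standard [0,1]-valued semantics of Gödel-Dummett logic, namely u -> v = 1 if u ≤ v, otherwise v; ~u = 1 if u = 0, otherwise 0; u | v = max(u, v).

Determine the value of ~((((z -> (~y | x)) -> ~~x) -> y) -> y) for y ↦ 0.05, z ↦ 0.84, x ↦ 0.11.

0.00

~y: Gödel ¬ of 0.05 = 0 (operand ≠ 0)
(~y | x) = max(0, 0.11) = 0.11
(z -> (~y | x)): 0.84 > 0.11, so result = 0.11
~x: Gödel ¬ of 0.11 = 0 (operand ≠ 0)
~~x: Gödel ¬ of 0 = 1 (operand is 0)
((z -> (~y | x)) -> ~~x): 0.11 ≤ 1, so result = 1
(((z -> (~y | x)) -> ~~x) -> y): 1 > 0.05, so result = 0.05
((((z -> (~y | x)) -> ~~x) -> y) -> y): 0.05 ≤ 0.05, so result = 1
~((((z -> (~y | x)) -> ~~x) -> y) -> y): Gödel ¬ of 1 = 0 (operand ≠ 0)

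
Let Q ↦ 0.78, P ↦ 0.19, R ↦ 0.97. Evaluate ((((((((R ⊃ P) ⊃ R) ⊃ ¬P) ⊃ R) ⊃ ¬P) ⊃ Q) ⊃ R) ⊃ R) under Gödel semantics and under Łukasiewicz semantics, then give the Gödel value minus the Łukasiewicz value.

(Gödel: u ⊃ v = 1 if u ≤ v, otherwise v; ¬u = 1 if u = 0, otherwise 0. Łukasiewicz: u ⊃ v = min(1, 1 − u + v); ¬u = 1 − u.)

0.03

Gödel evaluation:
  (R ⊃ P): 0.97 > 0.19, so result = 0.19
  ((R ⊃ P) ⊃ R): 0.19 ≤ 0.97, so result = 1
  ¬P: Gödel ¬ of 0.19 = 0 (operand ≠ 0)
  (((R ⊃ P) ⊃ R) ⊃ ¬P): 1 > 0, so result = 0
  ((((R ⊃ P) ⊃ R) ⊃ ¬P) ⊃ R): 0 ≤ 0.97, so result = 1
  ¬P: Gödel ¬ of 0.19 = 0 (operand ≠ 0)
  (((((R ⊃ P) ⊃ R) ⊃ ¬P) ⊃ R) ⊃ ¬P): 1 > 0, so result = 0
  ((((((R ⊃ P) ⊃ R) ⊃ ¬P) ⊃ R) ⊃ ¬P) ⊃ Q): 0 ≤ 0.78, so result = 1
  (((((((R ⊃ P) ⊃ R) ⊃ ¬P) ⊃ R) ⊃ ¬P) ⊃ Q) ⊃ R): 1 > 0.97, so result = 0.97
  ((((((((R ⊃ P) ⊃ R) ⊃ ¬P) ⊃ R) ⊃ ¬P) ⊃ Q) ⊃ R) ⊃ R): 0.97 ≤ 0.97, so result = 1
  Gödel value = 1
Łukasiewicz evaluation:
  (R ⊃ P): min(1, 1 − 0.97 + 0.19) = 0.22
  ((R ⊃ P) ⊃ R): min(1, 1 − 0.22 + 0.97) = 1
  ¬P: Łukasiewicz ¬ gives 1 − 0.19 = 0.81
  (((R ⊃ P) ⊃ R) ⊃ ¬P): min(1, 1 − 1 + 0.81) = 0.81
  ((((R ⊃ P) ⊃ R) ⊃ ¬P) ⊃ R): min(1, 1 − 0.81 + 0.97) = 1
  ¬P: Łukasiewicz ¬ gives 1 − 0.19 = 0.81
  (((((R ⊃ P) ⊃ R) ⊃ ¬P) ⊃ R) ⊃ ¬P): min(1, 1 − 1 + 0.81) = 0.81
  ((((((R ⊃ P) ⊃ R) ⊃ ¬P) ⊃ R) ⊃ ¬P) ⊃ Q): min(1, 1 − 0.81 + 0.78) = 0.97
  (((((((R ⊃ P) ⊃ R) ⊃ ¬P) ⊃ R) ⊃ ¬P) ⊃ Q) ⊃ R): min(1, 1 − 0.97 + 0.97) = 1
  ((((((((R ⊃ P) ⊃ R) ⊃ ¬P) ⊃ R) ⊃ ¬P) ⊃ Q) ⊃ R) ⊃ R): min(1, 1 − 1 + 0.97) = 0.97
  Łukasiewicz value = 0.97
Difference: 1 − 0.97 = 0.03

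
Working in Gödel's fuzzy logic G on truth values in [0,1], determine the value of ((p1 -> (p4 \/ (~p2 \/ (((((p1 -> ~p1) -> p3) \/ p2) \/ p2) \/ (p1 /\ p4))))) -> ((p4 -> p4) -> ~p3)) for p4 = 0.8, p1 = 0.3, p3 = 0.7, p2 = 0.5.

0.00

~p2: Gödel ¬ of 0.5 = 0 (operand ≠ 0)
~p1: Gödel ¬ of 0.3 = 0 (operand ≠ 0)
(p1 -> ~p1): 0.3 > 0, so result = 0
((p1 -> ~p1) -> p3): 0 ≤ 0.7, so result = 1
(((p1 -> ~p1) -> p3) \/ p2) = max(1, 0.5) = 1
((((p1 -> ~p1) -> p3) \/ p2) \/ p2) = max(1, 0.5) = 1
(p1 /\ p4) = min(0.3, 0.8) = 0.3
(((((p1 -> ~p1) -> p3) \/ p2) \/ p2) \/ (p1 /\ p4)) = max(1, 0.3) = 1
(~p2 \/ (((((p1 -> ~p1) -> p3) \/ p2) \/ p2) \/ (p1 /\ p4))) = max(0, 1) = 1
(p4 \/ (~p2 \/ (((((p1 -> ~p1) -> p3) \/ p2) \/ p2) \/ (p1 /\ p4)))) = max(0.8, 1) = 1
(p1 -> (p4 \/ (~p2 \/ (((((p1 -> ~p1) -> p3) \/ p2) \/ p2) \/ (p1 /\ p4))))): 0.3 ≤ 1, so result = 1
(p4 -> p4): 0.8 ≤ 0.8, so result = 1
~p3: Gödel ¬ of 0.7 = 0 (operand ≠ 0)
((p4 -> p4) -> ~p3): 1 > 0, so result = 0
((p1 -> (p4 \/ (~p2 \/ (((((p1 -> ~p1) -> p3) \/ p2) \/ p2) \/ (p1 /\ p4))))) -> ((p4 -> p4) -> ~p3)): 1 > 0, so result = 0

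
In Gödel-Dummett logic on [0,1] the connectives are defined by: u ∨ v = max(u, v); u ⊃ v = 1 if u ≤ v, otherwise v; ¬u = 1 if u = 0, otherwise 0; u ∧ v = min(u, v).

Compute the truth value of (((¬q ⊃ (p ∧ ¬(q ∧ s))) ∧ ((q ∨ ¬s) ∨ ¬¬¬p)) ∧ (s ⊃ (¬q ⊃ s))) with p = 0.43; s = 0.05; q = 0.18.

¬q: Gödel ¬ of 0.18 = 0 (operand ≠ 0)
(q ∧ s) = min(0.18, 0.05) = 0.05
¬(q ∧ s): Gödel ¬ of 0.05 = 0 (operand ≠ 0)
(p ∧ ¬(q ∧ s)) = min(0.43, 0) = 0
(¬q ⊃ (p ∧ ¬(q ∧ s))): 0 ≤ 0, so result = 1
¬s: Gödel ¬ of 0.05 = 0 (operand ≠ 0)
(q ∨ ¬s) = max(0.18, 0) = 0.18
¬p: Gödel ¬ of 0.43 = 0 (operand ≠ 0)
¬¬p: Gödel ¬ of 0 = 1 (operand is 0)
¬¬¬p: Gödel ¬ of 1 = 0 (operand ≠ 0)
((q ∨ ¬s) ∨ ¬¬¬p) = max(0.18, 0) = 0.18
((¬q ⊃ (p ∧ ¬(q ∧ s))) ∧ ((q ∨ ¬s) ∨ ¬¬¬p)) = min(1, 0.18) = 0.18
¬q: Gödel ¬ of 0.18 = 0 (operand ≠ 0)
(¬q ⊃ s): 0 ≤ 0.05, so result = 1
(s ⊃ (¬q ⊃ s)): 0.05 ≤ 1, so result = 1
(((¬q ⊃ (p ∧ ¬(q ∧ s))) ∧ ((q ∨ ¬s) ∨ ¬¬¬p)) ∧ (s ⊃ (¬q ⊃ s))) = min(0.18, 1) = 0.18

0.18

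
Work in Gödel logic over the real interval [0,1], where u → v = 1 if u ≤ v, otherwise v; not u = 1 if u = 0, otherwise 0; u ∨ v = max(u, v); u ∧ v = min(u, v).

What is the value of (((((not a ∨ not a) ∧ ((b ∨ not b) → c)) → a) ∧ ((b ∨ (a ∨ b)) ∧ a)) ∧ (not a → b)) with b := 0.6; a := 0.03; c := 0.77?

0.03

not a: Gödel ¬ of 0.03 = 0 (operand ≠ 0)
not a: Gödel ¬ of 0.03 = 0 (operand ≠ 0)
(not a ∨ not a) = max(0, 0) = 0
not b: Gödel ¬ of 0.6 = 0 (operand ≠ 0)
(b ∨ not b) = max(0.6, 0) = 0.6
((b ∨ not b) → c): 0.6 ≤ 0.77, so result = 1
((not a ∨ not a) ∧ ((b ∨ not b) → c)) = min(0, 1) = 0
(((not a ∨ not a) ∧ ((b ∨ not b) → c)) → a): 0 ≤ 0.03, so result = 1
(a ∨ b) = max(0.03, 0.6) = 0.6
(b ∨ (a ∨ b)) = max(0.6, 0.6) = 0.6
((b ∨ (a ∨ b)) ∧ a) = min(0.6, 0.03) = 0.03
((((not a ∨ not a) ∧ ((b ∨ not b) → c)) → a) ∧ ((b ∨ (a ∨ b)) ∧ a)) = min(1, 0.03) = 0.03
not a: Gödel ¬ of 0.03 = 0 (operand ≠ 0)
(not a → b): 0 ≤ 0.6, so result = 1
(((((not a ∨ not a) ∧ ((b ∨ not b) → c)) → a) ∧ ((b ∨ (a ∨ b)) ∧ a)) ∧ (not a → b)) = min(0.03, 1) = 0.03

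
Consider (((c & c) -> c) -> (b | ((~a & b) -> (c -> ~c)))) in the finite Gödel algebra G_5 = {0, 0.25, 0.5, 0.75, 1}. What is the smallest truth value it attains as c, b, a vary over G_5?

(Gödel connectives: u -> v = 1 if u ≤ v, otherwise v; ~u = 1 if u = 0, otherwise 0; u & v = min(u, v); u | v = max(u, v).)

0.25

The minimum is attained at c = 0.25, b = 0.25, a = 0:
  (c & c) = min(0.25, 0.25) = 0.25
  ((c & c) -> c): 0.25 ≤ 0.25, so result = 1
  ~a: Gödel ¬ of 0 = 1 (operand is 0)
  (~a & b) = min(1, 0.25) = 0.25
  ~c: Gödel ¬ of 0.25 = 0 (operand ≠ 0)
  (c -> ~c): 0.25 > 0, so result = 0
  ((~a & b) -> (c -> ~c)): 0.25 > 0, so result = 0
  (b | ((~a & b) -> (c -> ~c))) = max(0.25, 0) = 0.25
  (((c & c) -> c) -> (b | ((~a & b) -> (c -> ~c)))): 1 > 0.25, so result = 0.25
Checking all 125 assignments confirms none give a value below 0.25.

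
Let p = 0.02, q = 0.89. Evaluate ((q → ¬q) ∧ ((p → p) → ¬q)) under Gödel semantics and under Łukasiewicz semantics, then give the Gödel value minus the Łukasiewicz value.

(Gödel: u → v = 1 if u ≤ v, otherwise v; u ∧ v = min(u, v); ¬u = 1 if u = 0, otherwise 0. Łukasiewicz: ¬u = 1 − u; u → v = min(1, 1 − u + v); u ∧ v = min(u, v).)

-0.11

Gödel evaluation:
  ¬q: Gödel ¬ of 0.89 = 0 (operand ≠ 0)
  (q → ¬q): 0.89 > 0, so result = 0
  (p → p): 0.02 ≤ 0.02, so result = 1
  ¬q: Gödel ¬ of 0.89 = 0 (operand ≠ 0)
  ((p → p) → ¬q): 1 > 0, so result = 0
  ((q → ¬q) ∧ ((p → p) → ¬q)) = min(0, 0) = 0
  Gödel value = 0
Łukasiewicz evaluation:
  ¬q: Łukasiewicz ¬ gives 1 − 0.89 = 0.11
  (q → ¬q): min(1, 1 − 0.89 + 0.11) = 0.22
  (p → p): min(1, 1 − 0.02 + 0.02) = 1
  ¬q: Łukasiewicz ¬ gives 1 − 0.89 = 0.11
  ((p → p) → ¬q): min(1, 1 − 1 + 0.11) = 0.11
  ((q → ¬q) ∧ ((p → p) → ¬q)) = min(0.22, 0.11) = 0.11
  Łukasiewicz value = 0.11
Difference: 0 − 0.11 = -0.11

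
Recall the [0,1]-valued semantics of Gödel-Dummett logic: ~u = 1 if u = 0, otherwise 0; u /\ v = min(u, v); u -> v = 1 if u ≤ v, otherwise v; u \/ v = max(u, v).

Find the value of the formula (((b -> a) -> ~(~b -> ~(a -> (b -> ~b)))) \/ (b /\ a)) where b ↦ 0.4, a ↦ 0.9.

0.40

(b -> a): 0.4 ≤ 0.9, so result = 1
~b: Gödel ¬ of 0.4 = 0 (operand ≠ 0)
~b: Gödel ¬ of 0.4 = 0 (operand ≠ 0)
(b -> ~b): 0.4 > 0, so result = 0
(a -> (b -> ~b)): 0.9 > 0, so result = 0
~(a -> (b -> ~b)): Gödel ¬ of 0 = 1 (operand is 0)
(~b -> ~(a -> (b -> ~b))): 0 ≤ 1, so result = 1
~(~b -> ~(a -> (b -> ~b))): Gödel ¬ of 1 = 0 (operand ≠ 0)
((b -> a) -> ~(~b -> ~(a -> (b -> ~b)))): 1 > 0, so result = 0
(b /\ a) = min(0.4, 0.9) = 0.4
(((b -> a) -> ~(~b -> ~(a -> (b -> ~b)))) \/ (b /\ a)) = max(0, 0.4) = 0.4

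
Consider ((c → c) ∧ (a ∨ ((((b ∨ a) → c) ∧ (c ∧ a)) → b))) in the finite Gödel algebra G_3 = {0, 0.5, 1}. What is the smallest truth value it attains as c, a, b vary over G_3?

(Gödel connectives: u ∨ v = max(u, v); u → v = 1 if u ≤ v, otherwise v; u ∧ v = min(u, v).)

0.50

The minimum is attained at c = 0.5, a = 0.5, b = 0:
  (c → c): 0.5 ≤ 0.5, so result = 1
  (b ∨ a) = max(0, 0.5) = 0.5
  ((b ∨ a) → c): 0.5 ≤ 0.5, so result = 1
  (c ∧ a) = min(0.5, 0.5) = 0.5
  (((b ∨ a) → c) ∧ (c ∧ a)) = min(1, 0.5) = 0.5
  ((((b ∨ a) → c) ∧ (c ∧ a)) → b): 0.5 > 0, so result = 0
  (a ∨ ((((b ∨ a) → c) ∧ (c ∧ a)) → b)) = max(0.5, 0) = 0.5
  ((c → c) ∧ (a ∨ ((((b ∨ a) → c) ∧ (c ∧ a)) → b))) = min(1, 0.5) = 0.5
Checking all 27 assignments confirms none give a value below 0.50.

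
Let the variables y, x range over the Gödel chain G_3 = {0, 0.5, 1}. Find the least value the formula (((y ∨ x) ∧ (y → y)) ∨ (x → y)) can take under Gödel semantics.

0.50

The minimum is attained at y = 0, x = 0.5:
  (y ∨ x) = max(0, 0.5) = 0.5
  (y → y): 0 ≤ 0, so result = 1
  ((y ∨ x) ∧ (y → y)) = min(0.5, 1) = 0.5
  (x → y): 0.5 > 0, so result = 0
  (((y ∨ x) ∧ (y → y)) ∨ (x → y)) = max(0.5, 0) = 0.5
Checking all 9 assignments confirms none give a value below 0.50.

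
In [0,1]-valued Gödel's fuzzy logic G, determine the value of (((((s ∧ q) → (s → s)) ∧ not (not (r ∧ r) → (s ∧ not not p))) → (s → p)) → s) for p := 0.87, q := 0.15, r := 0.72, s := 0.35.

0.35

(s ∧ q) = min(0.35, 0.15) = 0.15
(s → s): 0.35 ≤ 0.35, so result = 1
((s ∧ q) → (s → s)): 0.15 ≤ 1, so result = 1
(r ∧ r) = min(0.72, 0.72) = 0.72
not (r ∧ r): Gödel ¬ of 0.72 = 0 (operand ≠ 0)
not p: Gödel ¬ of 0.87 = 0 (operand ≠ 0)
not not p: Gödel ¬ of 0 = 1 (operand is 0)
(s ∧ not not p) = min(0.35, 1) = 0.35
(not (r ∧ r) → (s ∧ not not p)): 0 ≤ 0.35, so result = 1
not (not (r ∧ r) → (s ∧ not not p)): Gödel ¬ of 1 = 0 (operand ≠ 0)
(((s ∧ q) → (s → s)) ∧ not (not (r ∧ r) → (s ∧ not not p))) = min(1, 0) = 0
(s → p): 0.35 ≤ 0.87, so result = 1
((((s ∧ q) → (s → s)) ∧ not (not (r ∧ r) → (s ∧ not not p))) → (s → p)): 0 ≤ 1, so result = 1
(((((s ∧ q) → (s → s)) ∧ not (not (r ∧ r) → (s ∧ not not p))) → (s → p)) → s): 1 > 0.35, so result = 0.35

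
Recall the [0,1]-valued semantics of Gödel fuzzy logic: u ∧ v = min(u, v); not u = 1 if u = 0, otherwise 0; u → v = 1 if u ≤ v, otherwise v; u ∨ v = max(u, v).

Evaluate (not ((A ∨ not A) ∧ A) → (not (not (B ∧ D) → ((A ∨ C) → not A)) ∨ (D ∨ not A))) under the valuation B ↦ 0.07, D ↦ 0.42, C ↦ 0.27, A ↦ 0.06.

1.00

not A: Gödel ¬ of 0.06 = 0 (operand ≠ 0)
(A ∨ not A) = max(0.06, 0) = 0.06
((A ∨ not A) ∧ A) = min(0.06, 0.06) = 0.06
not ((A ∨ not A) ∧ A): Gödel ¬ of 0.06 = 0 (operand ≠ 0)
(B ∧ D) = min(0.07, 0.42) = 0.07
not (B ∧ D): Gödel ¬ of 0.07 = 0 (operand ≠ 0)
(A ∨ C) = max(0.06, 0.27) = 0.27
not A: Gödel ¬ of 0.06 = 0 (operand ≠ 0)
((A ∨ C) → not A): 0.27 > 0, so result = 0
(not (B ∧ D) → ((A ∨ C) → not A)): 0 ≤ 0, so result = 1
not (not (B ∧ D) → ((A ∨ C) → not A)): Gödel ¬ of 1 = 0 (operand ≠ 0)
not A: Gödel ¬ of 0.06 = 0 (operand ≠ 0)
(D ∨ not A) = max(0.42, 0) = 0.42
(not (not (B ∧ D) → ((A ∨ C) → not A)) ∨ (D ∨ not A)) = max(0, 0.42) = 0.42
(not ((A ∨ not A) ∧ A) → (not (not (B ∧ D) → ((A ∨ C) → not A)) ∨ (D ∨ not A))): 0 ≤ 0.42, so result = 1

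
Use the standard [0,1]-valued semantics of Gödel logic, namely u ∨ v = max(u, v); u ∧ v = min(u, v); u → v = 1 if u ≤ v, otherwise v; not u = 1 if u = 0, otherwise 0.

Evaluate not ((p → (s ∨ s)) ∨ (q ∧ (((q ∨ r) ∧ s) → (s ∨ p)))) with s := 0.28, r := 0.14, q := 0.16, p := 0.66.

(s ∨ s) = max(0.28, 0.28) = 0.28
(p → (s ∨ s)): 0.66 > 0.28, so result = 0.28
(q ∨ r) = max(0.16, 0.14) = 0.16
((q ∨ r) ∧ s) = min(0.16, 0.28) = 0.16
(s ∨ p) = max(0.28, 0.66) = 0.66
(((q ∨ r) ∧ s) → (s ∨ p)): 0.16 ≤ 0.66, so result = 1
(q ∧ (((q ∨ r) ∧ s) → (s ∨ p))) = min(0.16, 1) = 0.16
((p → (s ∨ s)) ∨ (q ∧ (((q ∨ r) ∧ s) → (s ∨ p)))) = max(0.28, 0.16) = 0.28
not ((p → (s ∨ s)) ∨ (q ∧ (((q ∨ r) ∧ s) → (s ∨ p)))): Gödel ¬ of 0.28 = 0 (operand ≠ 0)

0.00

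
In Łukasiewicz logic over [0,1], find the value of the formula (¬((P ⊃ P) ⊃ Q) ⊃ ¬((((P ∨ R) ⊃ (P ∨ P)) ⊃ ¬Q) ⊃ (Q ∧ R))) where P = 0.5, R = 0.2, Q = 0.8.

(P ⊃ P): min(1, 1 − 0.5 + 0.5) = 1
((P ⊃ P) ⊃ Q): min(1, 1 − 1 + 0.8) = 0.8
¬((P ⊃ P) ⊃ Q): Łukasiewicz ¬ gives 1 − 0.8 = 0.2
(P ∨ R) = max(0.5, 0.2) = 0.5
(P ∨ P) = max(0.5, 0.5) = 0.5
((P ∨ R) ⊃ (P ∨ P)): min(1, 1 − 0.5 + 0.5) = 1
¬Q: Łukasiewicz ¬ gives 1 − 0.8 = 0.2
(((P ∨ R) ⊃ (P ∨ P)) ⊃ ¬Q): min(1, 1 − 1 + 0.2) = 0.2
(Q ∧ R) = min(0.8, 0.2) = 0.2
((((P ∨ R) ⊃ (P ∨ P)) ⊃ ¬Q) ⊃ (Q ∧ R)): min(1, 1 − 0.2 + 0.2) = 1
¬((((P ∨ R) ⊃ (P ∨ P)) ⊃ ¬Q) ⊃ (Q ∧ R)): Łukasiewicz ¬ gives 1 − 1 = 0
(¬((P ⊃ P) ⊃ Q) ⊃ ¬((((P ∨ R) ⊃ (P ∨ P)) ⊃ ¬Q) ⊃ (Q ∧ R))): min(1, 1 − 0.2 + 0) = 0.8

0.80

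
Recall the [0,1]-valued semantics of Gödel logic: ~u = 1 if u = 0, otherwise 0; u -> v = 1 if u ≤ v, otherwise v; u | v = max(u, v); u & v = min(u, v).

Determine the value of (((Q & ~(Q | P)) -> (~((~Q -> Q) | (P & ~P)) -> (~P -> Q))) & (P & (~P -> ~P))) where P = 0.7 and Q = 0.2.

(Q | P) = max(0.2, 0.7) = 0.7
~(Q | P): Gödel ¬ of 0.7 = 0 (operand ≠ 0)
(Q & ~(Q | P)) = min(0.2, 0) = 0
~Q: Gödel ¬ of 0.2 = 0 (operand ≠ 0)
(~Q -> Q): 0 ≤ 0.2, so result = 1
~P: Gödel ¬ of 0.7 = 0 (operand ≠ 0)
(P & ~P) = min(0.7, 0) = 0
((~Q -> Q) | (P & ~P)) = max(1, 0) = 1
~((~Q -> Q) | (P & ~P)): Gödel ¬ of 1 = 0 (operand ≠ 0)
~P: Gödel ¬ of 0.7 = 0 (operand ≠ 0)
(~P -> Q): 0 ≤ 0.2, so result = 1
(~((~Q -> Q) | (P & ~P)) -> (~P -> Q)): 0 ≤ 1, so result = 1
((Q & ~(Q | P)) -> (~((~Q -> Q) | (P & ~P)) -> (~P -> Q))): 0 ≤ 1, so result = 1
~P: Gödel ¬ of 0.7 = 0 (operand ≠ 0)
~P: Gödel ¬ of 0.7 = 0 (operand ≠ 0)
(~P -> ~P): 0 ≤ 0, so result = 1
(P & (~P -> ~P)) = min(0.7, 1) = 0.7
(((Q & ~(Q | P)) -> (~((~Q -> Q) | (P & ~P)) -> (~P -> Q))) & (P & (~P -> ~P))) = min(1, 0.7) = 0.7

0.70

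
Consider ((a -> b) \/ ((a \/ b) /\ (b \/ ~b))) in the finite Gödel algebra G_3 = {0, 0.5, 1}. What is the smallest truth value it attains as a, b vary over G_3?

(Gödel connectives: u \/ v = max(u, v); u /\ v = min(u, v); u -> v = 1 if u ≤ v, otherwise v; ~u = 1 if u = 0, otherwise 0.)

The minimum is attained at a = 0.5, b = 0:
  (a -> b): 0.5 > 0, so result = 0
  (a \/ b) = max(0.5, 0) = 0.5
  ~b: Gödel ¬ of 0 = 1 (operand is 0)
  (b \/ ~b) = max(0, 1) = 1
  ((a \/ b) /\ (b \/ ~b)) = min(0.5, 1) = 0.5
  ((a -> b) \/ ((a \/ b) /\ (b \/ ~b))) = max(0, 0.5) = 0.5
Checking all 9 assignments confirms none give a value below 0.50.

0.50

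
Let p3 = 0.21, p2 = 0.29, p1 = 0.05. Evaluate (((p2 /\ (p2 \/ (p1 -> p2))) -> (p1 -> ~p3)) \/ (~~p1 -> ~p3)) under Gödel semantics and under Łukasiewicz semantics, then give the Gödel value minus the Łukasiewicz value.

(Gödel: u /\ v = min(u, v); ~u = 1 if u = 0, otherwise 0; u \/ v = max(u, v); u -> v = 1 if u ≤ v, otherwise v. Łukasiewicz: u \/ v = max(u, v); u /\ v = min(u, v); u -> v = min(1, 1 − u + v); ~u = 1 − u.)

-1.00

Gödel evaluation:
  (p1 -> p2): 0.05 ≤ 0.29, so result = 1
  (p2 \/ (p1 -> p2)) = max(0.29, 1) = 1
  (p2 /\ (p2 \/ (p1 -> p2))) = min(0.29, 1) = 0.29
  ~p3: Gödel ¬ of 0.21 = 0 (operand ≠ 0)
  (p1 -> ~p3): 0.05 > 0, so result = 0
  ((p2 /\ (p2 \/ (p1 -> p2))) -> (p1 -> ~p3)): 0.29 > 0, so result = 0
  ~p1: Gödel ¬ of 0.05 = 0 (operand ≠ 0)
  ~~p1: Gödel ¬ of 0 = 1 (operand is 0)
  ~p3: Gödel ¬ of 0.21 = 0 (operand ≠ 0)
  (~~p1 -> ~p3): 1 > 0, so result = 0
  (((p2 /\ (p2 \/ (p1 -> p2))) -> (p1 -> ~p3)) \/ (~~p1 -> ~p3)) = max(0, 0) = 0
  Gödel value = 0
Łukasiewicz evaluation:
  (p1 -> p2): min(1, 1 − 0.05 + 0.29) = 1
  (p2 \/ (p1 -> p2)) = max(0.29, 1) = 1
  (p2 /\ (p2 \/ (p1 -> p2))) = min(0.29, 1) = 0.29
  ~p3: Łukasiewicz ¬ gives 1 − 0.21 = 0.79
  (p1 -> ~p3): min(1, 1 − 0.05 + 0.79) = 1
  ((p2 /\ (p2 \/ (p1 -> p2))) -> (p1 -> ~p3)): min(1, 1 − 0.29 + 1) = 1
  ~p1: Łukasiewicz ¬ gives 1 − 0.05 = 0.95
  ~~p1: Łukasiewicz ¬ gives 1 − 0.95 = 0.05
  ~p3: Łukasiewicz ¬ gives 1 − 0.21 = 0.79
  (~~p1 -> ~p3): min(1, 1 − 0.05 + 0.79) = 1
  (((p2 /\ (p2 \/ (p1 -> p2))) -> (p1 -> ~p3)) \/ (~~p1 -> ~p3)) = max(1, 1) = 1
  Łukasiewicz value = 1
Difference: 0 − 1 = -1.00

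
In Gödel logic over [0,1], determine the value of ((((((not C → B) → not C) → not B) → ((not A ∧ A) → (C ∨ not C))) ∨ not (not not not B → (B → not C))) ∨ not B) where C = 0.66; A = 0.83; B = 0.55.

1.00

not C: Gödel ¬ of 0.66 = 0 (operand ≠ 0)
(not C → B): 0 ≤ 0.55, so result = 1
not C: Gödel ¬ of 0.66 = 0 (operand ≠ 0)
((not C → B) → not C): 1 > 0, so result = 0
not B: Gödel ¬ of 0.55 = 0 (operand ≠ 0)
(((not C → B) → not C) → not B): 0 ≤ 0, so result = 1
not A: Gödel ¬ of 0.83 = 0 (operand ≠ 0)
(not A ∧ A) = min(0, 0.83) = 0
not C: Gödel ¬ of 0.66 = 0 (operand ≠ 0)
(C ∨ not C) = max(0.66, 0) = 0.66
((not A ∧ A) → (C ∨ not C)): 0 ≤ 0.66, so result = 1
((((not C → B) → not C) → not B) → ((not A ∧ A) → (C ∨ not C))): 1 ≤ 1, so result = 1
not B: Gödel ¬ of 0.55 = 0 (operand ≠ 0)
not not B: Gödel ¬ of 0 = 1 (operand is 0)
not not not B: Gödel ¬ of 1 = 0 (operand ≠ 0)
not C: Gödel ¬ of 0.66 = 0 (operand ≠ 0)
(B → not C): 0.55 > 0, so result = 0
(not not not B → (B → not C)): 0 ≤ 0, so result = 1
not (not not not B → (B → not C)): Gödel ¬ of 1 = 0 (operand ≠ 0)
(((((not C → B) → not C) → not B) → ((not A ∧ A) → (C ∨ not C))) ∨ not (not not not B → (B → not C))) = max(1, 0) = 1
not B: Gödel ¬ of 0.55 = 0 (operand ≠ 0)
((((((not C → B) → not C) → not B) → ((not A ∧ A) → (C ∨ not C))) ∨ not (not not not B → (B → not C))) ∨ not B) = max(1, 0) = 1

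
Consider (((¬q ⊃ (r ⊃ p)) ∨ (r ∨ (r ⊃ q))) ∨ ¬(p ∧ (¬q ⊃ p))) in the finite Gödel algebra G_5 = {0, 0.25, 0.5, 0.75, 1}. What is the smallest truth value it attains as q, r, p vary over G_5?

0.50

The minimum is attained at q = 0, r = 0.5, p = 0.25:
  ¬q: Gödel ¬ of 0 = 1 (operand is 0)
  (r ⊃ p): 0.5 > 0.25, so result = 0.25
  (¬q ⊃ (r ⊃ p)): 1 > 0.25, so result = 0.25
  (r ⊃ q): 0.5 > 0, so result = 0
  (r ∨ (r ⊃ q)) = max(0.5, 0) = 0.5
  ((¬q ⊃ (r ⊃ p)) ∨ (r ∨ (r ⊃ q))) = max(0.25, 0.5) = 0.5
  ¬q: Gödel ¬ of 0 = 1 (operand is 0)
  (¬q ⊃ p): 1 > 0.25, so result = 0.25
  (p ∧ (¬q ⊃ p)) = min(0.25, 0.25) = 0.25
  ¬(p ∧ (¬q ⊃ p)): Gödel ¬ of 0.25 = 0 (operand ≠ 0)
  (((¬q ⊃ (r ⊃ p)) ∨ (r ∨ (r ⊃ q))) ∨ ¬(p ∧ (¬q ⊃ p))) = max(0.5, 0) = 0.5
Checking all 125 assignments confirms none give a value below 0.50.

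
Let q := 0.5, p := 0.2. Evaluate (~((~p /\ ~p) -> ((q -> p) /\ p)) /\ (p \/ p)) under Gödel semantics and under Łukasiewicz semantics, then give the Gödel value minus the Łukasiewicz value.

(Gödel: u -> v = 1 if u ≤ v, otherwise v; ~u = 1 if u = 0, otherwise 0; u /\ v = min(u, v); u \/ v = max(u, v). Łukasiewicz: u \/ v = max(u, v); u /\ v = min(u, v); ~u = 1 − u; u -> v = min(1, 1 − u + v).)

Gödel evaluation:
  ~p: Gödel ¬ of 0.2 = 0 (operand ≠ 0)
  ~p: Gödel ¬ of 0.2 = 0 (operand ≠ 0)
  (~p /\ ~p) = min(0, 0) = 0
  (q -> p): 0.5 > 0.2, so result = 0.2
  ((q -> p) /\ p) = min(0.2, 0.2) = 0.2
  ((~p /\ ~p) -> ((q -> p) /\ p)): 0 ≤ 0.2, so result = 1
  ~((~p /\ ~p) -> ((q -> p) /\ p)): Gödel ¬ of 1 = 0 (operand ≠ 0)
  (p \/ p) = max(0.2, 0.2) = 0.2
  (~((~p /\ ~p) -> ((q -> p) /\ p)) /\ (p \/ p)) = min(0, 0.2) = 0
  Gödel value = 0
Łukasiewicz evaluation:
  ~p: Łukasiewicz ¬ gives 1 − 0.2 = 0.8
  ~p: Łukasiewicz ¬ gives 1 − 0.2 = 0.8
  (~p /\ ~p) = min(0.8, 0.8) = 0.8
  (q -> p): min(1, 1 − 0.5 + 0.2) = 0.7
  ((q -> p) /\ p) = min(0.7, 0.2) = 0.2
  ((~p /\ ~p) -> ((q -> p) /\ p)): min(1, 1 − 0.8 + 0.2) = 0.4
  ~((~p /\ ~p) -> ((q -> p) /\ p)): Łukasiewicz ¬ gives 1 − 0.4 = 0.6
  (p \/ p) = max(0.2, 0.2) = 0.2
  (~((~p /\ ~p) -> ((q -> p) /\ p)) /\ (p \/ p)) = min(0.6, 0.2) = 0.2
  Łukasiewicz value = 0.2
Difference: 0 − 0.2 = -0.20

-0.20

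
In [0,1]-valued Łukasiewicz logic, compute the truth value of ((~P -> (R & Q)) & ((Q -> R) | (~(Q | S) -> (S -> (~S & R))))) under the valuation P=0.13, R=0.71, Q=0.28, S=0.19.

~P: Łukasiewicz ¬ gives 1 − 0.13 = 0.87
(R & Q) = min(0.71, 0.28) = 0.28
(~P -> (R & Q)): min(1, 1 − 0.87 + 0.28) = 0.41
(Q -> R): min(1, 1 − 0.28 + 0.71) = 1
(Q | S) = max(0.28, 0.19) = 0.28
~(Q | S): Łukasiewicz ¬ gives 1 − 0.28 = 0.72
~S: Łukasiewicz ¬ gives 1 − 0.19 = 0.81
(~S & R) = min(0.81, 0.71) = 0.71
(S -> (~S & R)): min(1, 1 − 0.19 + 0.71) = 1
(~(Q | S) -> (S -> (~S & R))): min(1, 1 − 0.72 + 1) = 1
((Q -> R) | (~(Q | S) -> (S -> (~S & R)))) = max(1, 1) = 1
((~P -> (R & Q)) & ((Q -> R) | (~(Q | S) -> (S -> (~S & R))))) = min(0.41, 1) = 0.41

0.41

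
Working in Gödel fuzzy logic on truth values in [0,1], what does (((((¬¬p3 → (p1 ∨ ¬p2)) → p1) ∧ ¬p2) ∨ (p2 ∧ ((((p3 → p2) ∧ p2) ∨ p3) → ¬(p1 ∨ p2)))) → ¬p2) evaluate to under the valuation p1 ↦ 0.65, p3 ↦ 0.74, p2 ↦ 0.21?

1.00

¬p3: Gödel ¬ of 0.74 = 0 (operand ≠ 0)
¬¬p3: Gödel ¬ of 0 = 1 (operand is 0)
¬p2: Gödel ¬ of 0.21 = 0 (operand ≠ 0)
(p1 ∨ ¬p2) = max(0.65, 0) = 0.65
(¬¬p3 → (p1 ∨ ¬p2)): 1 > 0.65, so result = 0.65
((¬¬p3 → (p1 ∨ ¬p2)) → p1): 0.65 ≤ 0.65, so result = 1
¬p2: Gödel ¬ of 0.21 = 0 (operand ≠ 0)
(((¬¬p3 → (p1 ∨ ¬p2)) → p1) ∧ ¬p2) = min(1, 0) = 0
(p3 → p2): 0.74 > 0.21, so result = 0.21
((p3 → p2) ∧ p2) = min(0.21, 0.21) = 0.21
(((p3 → p2) ∧ p2) ∨ p3) = max(0.21, 0.74) = 0.74
(p1 ∨ p2) = max(0.65, 0.21) = 0.65
¬(p1 ∨ p2): Gödel ¬ of 0.65 = 0 (operand ≠ 0)
((((p3 → p2) ∧ p2) ∨ p3) → ¬(p1 ∨ p2)): 0.74 > 0, so result = 0
(p2 ∧ ((((p3 → p2) ∧ p2) ∨ p3) → ¬(p1 ∨ p2))) = min(0.21, 0) = 0
((((¬¬p3 → (p1 ∨ ¬p2)) → p1) ∧ ¬p2) ∨ (p2 ∧ ((((p3 → p2) ∧ p2) ∨ p3) → ¬(p1 ∨ p2)))) = max(0, 0) = 0
¬p2: Gödel ¬ of 0.21 = 0 (operand ≠ 0)
(((((¬¬p3 → (p1 ∨ ¬p2)) → p1) ∧ ¬p2) ∨ (p2 ∧ ((((p3 → p2) ∧ p2) ∨ p3) → ¬(p1 ∨ p2)))) → ¬p2): 0 ≤ 0, so result = 1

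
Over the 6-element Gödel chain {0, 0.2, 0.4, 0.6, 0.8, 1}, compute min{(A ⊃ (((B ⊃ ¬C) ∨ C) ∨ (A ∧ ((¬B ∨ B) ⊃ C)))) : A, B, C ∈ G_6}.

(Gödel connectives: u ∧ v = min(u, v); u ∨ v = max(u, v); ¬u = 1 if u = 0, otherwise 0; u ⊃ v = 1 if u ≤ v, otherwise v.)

The minimum is attained at A = 0.4, B = 0.4, C = 0.2:
  ¬C: Gödel ¬ of 0.2 = 0 (operand ≠ 0)
  (B ⊃ ¬C): 0.4 > 0, so result = 0
  ((B ⊃ ¬C) ∨ C) = max(0, 0.2) = 0.2
  ¬B: Gödel ¬ of 0.4 = 0 (operand ≠ 0)
  (¬B ∨ B) = max(0, 0.4) = 0.4
  ((¬B ∨ B) ⊃ C): 0.4 > 0.2, so result = 0.2
  (A ∧ ((¬B ∨ B) ⊃ C)) = min(0.4, 0.2) = 0.2
  (((B ⊃ ¬C) ∨ C) ∨ (A ∧ ((¬B ∨ B) ⊃ C))) = max(0.2, 0.2) = 0.2
  (A ⊃ (((B ⊃ ¬C) ∨ C) ∨ (A ∧ ((¬B ∨ B) ⊃ C)))): 0.4 > 0.2, so result = 0.2
Checking all 216 assignments confirms none give a value below 0.20.

0.20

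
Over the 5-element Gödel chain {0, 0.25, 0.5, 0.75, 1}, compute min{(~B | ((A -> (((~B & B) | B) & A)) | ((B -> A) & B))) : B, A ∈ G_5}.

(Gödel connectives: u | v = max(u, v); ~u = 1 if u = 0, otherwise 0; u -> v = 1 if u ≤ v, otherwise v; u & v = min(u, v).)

0.25

The minimum is attained at B = 0.25, A = 0.5:
  ~B: Gödel ¬ of 0.25 = 0 (operand ≠ 0)
  ~B: Gödel ¬ of 0.25 = 0 (operand ≠ 0)
  (~B & B) = min(0, 0.25) = 0
  ((~B & B) | B) = max(0, 0.25) = 0.25
  (((~B & B) | B) & A) = min(0.25, 0.5) = 0.25
  (A -> (((~B & B) | B) & A)): 0.5 > 0.25, so result = 0.25
  (B -> A): 0.25 ≤ 0.5, so result = 1
  ((B -> A) & B) = min(1, 0.25) = 0.25
  ((A -> (((~B & B) | B) & A)) | ((B -> A) & B)) = max(0.25, 0.25) = 0.25
  (~B | ((A -> (((~B & B) | B) & A)) | ((B -> A) & B))) = max(0, 0.25) = 0.25
Checking all 25 assignments confirms none give a value below 0.25.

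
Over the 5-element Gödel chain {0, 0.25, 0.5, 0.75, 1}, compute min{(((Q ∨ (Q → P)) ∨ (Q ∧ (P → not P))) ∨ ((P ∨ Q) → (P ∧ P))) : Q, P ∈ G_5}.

The minimum is attained at Q = 0.25, P = 0:
  (Q → P): 0.25 > 0, so result = 0
  (Q ∨ (Q → P)) = max(0.25, 0) = 0.25
  not P: Gödel ¬ of 0 = 1 (operand is 0)
  (P → not P): 0 ≤ 1, so result = 1
  (Q ∧ (P → not P)) = min(0.25, 1) = 0.25
  ((Q ∨ (Q → P)) ∨ (Q ∧ (P → not P))) = max(0.25, 0.25) = 0.25
  (P ∨ Q) = max(0, 0.25) = 0.25
  (P ∧ P) = min(0, 0) = 0
  ((P ∨ Q) → (P ∧ P)): 0.25 > 0, so result = 0
  (((Q ∨ (Q → P)) ∨ (Q ∧ (P → not P))) ∨ ((P ∨ Q) → (P ∧ P))) = max(0.25, 0) = 0.25
Checking all 25 assignments confirms none give a value below 0.25.

0.25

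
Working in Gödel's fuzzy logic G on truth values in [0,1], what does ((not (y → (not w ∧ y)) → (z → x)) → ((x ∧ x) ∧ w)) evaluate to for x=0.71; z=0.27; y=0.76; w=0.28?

not w: Gödel ¬ of 0.28 = 0 (operand ≠ 0)
(not w ∧ y) = min(0, 0.76) = 0
(y → (not w ∧ y)): 0.76 > 0, so result = 0
not (y → (not w ∧ y)): Gödel ¬ of 0 = 1 (operand is 0)
(z → x): 0.27 ≤ 0.71, so result = 1
(not (y → (not w ∧ y)) → (z → x)): 1 ≤ 1, so result = 1
(x ∧ x) = min(0.71, 0.71) = 0.71
((x ∧ x) ∧ w) = min(0.71, 0.28) = 0.28
((not (y → (not w ∧ y)) → (z → x)) → ((x ∧ x) ∧ w)): 1 > 0.28, so result = 0.28

0.28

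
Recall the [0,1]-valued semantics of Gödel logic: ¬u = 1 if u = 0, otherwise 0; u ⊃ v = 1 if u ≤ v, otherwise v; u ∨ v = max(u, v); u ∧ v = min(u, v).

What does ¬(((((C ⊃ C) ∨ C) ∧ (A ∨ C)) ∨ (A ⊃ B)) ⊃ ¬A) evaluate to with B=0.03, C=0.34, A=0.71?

(C ⊃ C): 0.34 ≤ 0.34, so result = 1
((C ⊃ C) ∨ C) = max(1, 0.34) = 1
(A ∨ C) = max(0.71, 0.34) = 0.71
(((C ⊃ C) ∨ C) ∧ (A ∨ C)) = min(1, 0.71) = 0.71
(A ⊃ B): 0.71 > 0.03, so result = 0.03
((((C ⊃ C) ∨ C) ∧ (A ∨ C)) ∨ (A ⊃ B)) = max(0.71, 0.03) = 0.71
¬A: Gödel ¬ of 0.71 = 0 (operand ≠ 0)
(((((C ⊃ C) ∨ C) ∧ (A ∨ C)) ∨ (A ⊃ B)) ⊃ ¬A): 0.71 > 0, so result = 0
¬(((((C ⊃ C) ∨ C) ∧ (A ∨ C)) ∨ (A ⊃ B)) ⊃ ¬A): Gödel ¬ of 0 = 1 (operand is 0)

1.00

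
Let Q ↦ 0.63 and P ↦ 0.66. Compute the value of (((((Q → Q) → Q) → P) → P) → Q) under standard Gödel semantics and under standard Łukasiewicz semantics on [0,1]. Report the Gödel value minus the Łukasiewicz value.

-0.34

Gödel evaluation:
  (Q → Q): 0.63 ≤ 0.63, so result = 1
  ((Q → Q) → Q): 1 > 0.63, so result = 0.63
  (((Q → Q) → Q) → P): 0.63 ≤ 0.66, so result = 1
  ((((Q → Q) → Q) → P) → P): 1 > 0.66, so result = 0.66
  (((((Q → Q) → Q) → P) → P) → Q): 0.66 > 0.63, so result = 0.63
  Gödel value = 0.63
Łukasiewicz evaluation:
  (Q → Q): min(1, 1 − 0.63 + 0.63) = 1
  ((Q → Q) → Q): min(1, 1 − 1 + 0.63) = 0.63
  (((Q → Q) → Q) → P): min(1, 1 − 0.63 + 0.66) = 1
  ((((Q → Q) → Q) → P) → P): min(1, 1 − 1 + 0.66) = 0.66
  (((((Q → Q) → Q) → P) → P) → Q): min(1, 1 − 0.66 + 0.63) = 0.97
  Łukasiewicz value = 0.97
Difference: 0.63 − 0.97 = -0.34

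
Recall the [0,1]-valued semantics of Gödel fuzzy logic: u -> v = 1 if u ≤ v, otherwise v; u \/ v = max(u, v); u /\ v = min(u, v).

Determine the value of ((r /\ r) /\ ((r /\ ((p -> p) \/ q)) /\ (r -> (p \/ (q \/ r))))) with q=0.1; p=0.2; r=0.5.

(r /\ r) = min(0.5, 0.5) = 0.5
(p -> p): 0.2 ≤ 0.2, so result = 1
((p -> p) \/ q) = max(1, 0.1) = 1
(r /\ ((p -> p) \/ q)) = min(0.5, 1) = 0.5
(q \/ r) = max(0.1, 0.5) = 0.5
(p \/ (q \/ r)) = max(0.2, 0.5) = 0.5
(r -> (p \/ (q \/ r))): 0.5 ≤ 0.5, so result = 1
((r /\ ((p -> p) \/ q)) /\ (r -> (p \/ (q \/ r)))) = min(0.5, 1) = 0.5
((r /\ r) /\ ((r /\ ((p -> p) \/ q)) /\ (r -> (p \/ (q \/ r))))) = min(0.5, 0.5) = 0.5

0.50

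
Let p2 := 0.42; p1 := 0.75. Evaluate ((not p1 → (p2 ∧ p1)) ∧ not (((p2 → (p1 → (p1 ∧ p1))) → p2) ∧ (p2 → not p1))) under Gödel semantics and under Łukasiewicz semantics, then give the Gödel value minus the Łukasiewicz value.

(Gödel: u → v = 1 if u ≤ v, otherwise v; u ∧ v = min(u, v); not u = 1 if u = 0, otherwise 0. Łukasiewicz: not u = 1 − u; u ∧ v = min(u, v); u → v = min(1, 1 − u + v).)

0.42

Gödel evaluation:
  not p1: Gödel ¬ of 0.75 = 0 (operand ≠ 0)
  (p2 ∧ p1) = min(0.42, 0.75) = 0.42
  (not p1 → (p2 ∧ p1)): 0 ≤ 0.42, so result = 1
  (p1 ∧ p1) = min(0.75, 0.75) = 0.75
  (p1 → (p1 ∧ p1)): 0.75 ≤ 0.75, so result = 1
  (p2 → (p1 → (p1 ∧ p1))): 0.42 ≤ 1, so result = 1
  ((p2 → (p1 → (p1 ∧ p1))) → p2): 1 > 0.42, so result = 0.42
  not p1: Gödel ¬ of 0.75 = 0 (operand ≠ 0)
  (p2 → not p1): 0.42 > 0, so result = 0
  (((p2 → (p1 → (p1 ∧ p1))) → p2) ∧ (p2 → not p1)) = min(0.42, 0) = 0
  not (((p2 → (p1 → (p1 ∧ p1))) → p2) ∧ (p2 → not p1)): Gödel ¬ of 0 = 1 (operand is 0)
  ((not p1 → (p2 ∧ p1)) ∧ not (((p2 → (p1 → (p1 ∧ p1))) → p2) ∧ (p2 → not p1))) = min(1, 1) = 1
  Gödel value = 1
Łukasiewicz evaluation:
  not p1: Łukasiewicz ¬ gives 1 − 0.75 = 0.25
  (p2 ∧ p1) = min(0.42, 0.75) = 0.42
  (not p1 → (p2 ∧ p1)): min(1, 1 − 0.25 + 0.42) = 1
  (p1 ∧ p1) = min(0.75, 0.75) = 0.75
  (p1 → (p1 ∧ p1)): min(1, 1 − 0.75 + 0.75) = 1
  (p2 → (p1 → (p1 ∧ p1))): min(1, 1 − 0.42 + 1) = 1
  ((p2 → (p1 → (p1 ∧ p1))) → p2): min(1, 1 − 1 + 0.42) = 0.42
  not p1: Łukasiewicz ¬ gives 1 − 0.75 = 0.25
  (p2 → not p1): min(1, 1 − 0.42 + 0.25) = 0.83
  (((p2 → (p1 → (p1 ∧ p1))) → p2) ∧ (p2 → not p1)) = min(0.42, 0.83) = 0.42
  not (((p2 → (p1 → (p1 ∧ p1))) → p2) ∧ (p2 → not p1)): Łukasiewicz ¬ gives 1 − 0.42 = 0.58
  ((not p1 → (p2 ∧ p1)) ∧ not (((p2 → (p1 → (p1 ∧ p1))) → p2) ∧ (p2 → not p1))) = min(1, 0.58) = 0.58
  Łukasiewicz value = 0.58
Difference: 1 − 0.58 = 0.42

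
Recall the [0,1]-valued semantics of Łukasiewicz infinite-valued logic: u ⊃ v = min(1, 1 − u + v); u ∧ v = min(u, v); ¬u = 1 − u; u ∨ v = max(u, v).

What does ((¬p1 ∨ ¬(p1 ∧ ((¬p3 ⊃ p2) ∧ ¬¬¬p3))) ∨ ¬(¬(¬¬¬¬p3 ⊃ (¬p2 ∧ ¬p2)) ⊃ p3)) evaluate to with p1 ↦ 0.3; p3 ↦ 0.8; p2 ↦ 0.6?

0.80

¬p1: Łukasiewicz ¬ gives 1 − 0.3 = 0.7
¬p3: Łukasiewicz ¬ gives 1 − 0.8 = 0.2
(¬p3 ⊃ p2): min(1, 1 − 0.2 + 0.6) = 1
¬p3: Łukasiewicz ¬ gives 1 − 0.8 = 0.2
¬¬p3: Łukasiewicz ¬ gives 1 − 0.2 = 0.8
¬¬¬p3: Łukasiewicz ¬ gives 1 − 0.8 = 0.2
((¬p3 ⊃ p2) ∧ ¬¬¬p3) = min(1, 0.2) = 0.2
(p1 ∧ ((¬p3 ⊃ p2) ∧ ¬¬¬p3)) = min(0.3, 0.2) = 0.2
¬(p1 ∧ ((¬p3 ⊃ p2) ∧ ¬¬¬p3)): Łukasiewicz ¬ gives 1 − 0.2 = 0.8
(¬p1 ∨ ¬(p1 ∧ ((¬p3 ⊃ p2) ∧ ¬¬¬p3))) = max(0.7, 0.8) = 0.8
¬p3: Łukasiewicz ¬ gives 1 − 0.8 = 0.2
¬¬p3: Łukasiewicz ¬ gives 1 − 0.2 = 0.8
¬¬¬p3: Łukasiewicz ¬ gives 1 − 0.8 = 0.2
¬¬¬¬p3: Łukasiewicz ¬ gives 1 − 0.2 = 0.8
¬p2: Łukasiewicz ¬ gives 1 − 0.6 = 0.4
¬p2: Łukasiewicz ¬ gives 1 − 0.6 = 0.4
(¬p2 ∧ ¬p2) = min(0.4, 0.4) = 0.4
(¬¬¬¬p3 ⊃ (¬p2 ∧ ¬p2)): min(1, 1 − 0.8 + 0.4) = 0.6
¬(¬¬¬¬p3 ⊃ (¬p2 ∧ ¬p2)): Łukasiewicz ¬ gives 1 − 0.6 = 0.4
(¬(¬¬¬¬p3 ⊃ (¬p2 ∧ ¬p2)) ⊃ p3): min(1, 1 − 0.4 + 0.8) = 1
¬(¬(¬¬¬¬p3 ⊃ (¬p2 ∧ ¬p2)) ⊃ p3): Łukasiewicz ¬ gives 1 − 1 = 0
((¬p1 ∨ ¬(p1 ∧ ((¬p3 ⊃ p2) ∧ ¬¬¬p3))) ∨ ¬(¬(¬¬¬¬p3 ⊃ (¬p2 ∧ ¬p2)) ⊃ p3)) = max(0.8, 0) = 0.8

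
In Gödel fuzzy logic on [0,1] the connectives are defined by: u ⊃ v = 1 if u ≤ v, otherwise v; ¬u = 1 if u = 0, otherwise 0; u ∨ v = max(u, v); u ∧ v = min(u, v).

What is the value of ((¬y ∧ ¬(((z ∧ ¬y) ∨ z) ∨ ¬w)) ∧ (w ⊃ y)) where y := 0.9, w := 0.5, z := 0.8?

¬y: Gödel ¬ of 0.9 = 0 (operand ≠ 0)
¬y: Gödel ¬ of 0.9 = 0 (operand ≠ 0)
(z ∧ ¬y) = min(0.8, 0) = 0
((z ∧ ¬y) ∨ z) = max(0, 0.8) = 0.8
¬w: Gödel ¬ of 0.5 = 0 (operand ≠ 0)
(((z ∧ ¬y) ∨ z) ∨ ¬w) = max(0.8, 0) = 0.8
¬(((z ∧ ¬y) ∨ z) ∨ ¬w): Gödel ¬ of 0.8 = 0 (operand ≠ 0)
(¬y ∧ ¬(((z ∧ ¬y) ∨ z) ∨ ¬w)) = min(0, 0) = 0
(w ⊃ y): 0.5 ≤ 0.9, so result = 1
((¬y ∧ ¬(((z ∧ ¬y) ∨ z) ∨ ¬w)) ∧ (w ⊃ y)) = min(0, 1) = 0

0.00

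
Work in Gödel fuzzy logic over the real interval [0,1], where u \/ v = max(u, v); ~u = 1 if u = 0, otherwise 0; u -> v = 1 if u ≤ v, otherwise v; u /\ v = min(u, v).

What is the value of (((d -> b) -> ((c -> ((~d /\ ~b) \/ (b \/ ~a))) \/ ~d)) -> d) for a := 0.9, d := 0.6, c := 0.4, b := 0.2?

0.60

(d -> b): 0.6 > 0.2, so result = 0.2
~d: Gödel ¬ of 0.6 = 0 (operand ≠ 0)
~b: Gödel ¬ of 0.2 = 0 (operand ≠ 0)
(~d /\ ~b) = min(0, 0) = 0
~a: Gödel ¬ of 0.9 = 0 (operand ≠ 0)
(b \/ ~a) = max(0.2, 0) = 0.2
((~d /\ ~b) \/ (b \/ ~a)) = max(0, 0.2) = 0.2
(c -> ((~d /\ ~b) \/ (b \/ ~a))): 0.4 > 0.2, so result = 0.2
~d: Gödel ¬ of 0.6 = 0 (operand ≠ 0)
((c -> ((~d /\ ~b) \/ (b \/ ~a))) \/ ~d) = max(0.2, 0) = 0.2
((d -> b) -> ((c -> ((~d /\ ~b) \/ (b \/ ~a))) \/ ~d)): 0.2 ≤ 0.2, so result = 1
(((d -> b) -> ((c -> ((~d /\ ~b) \/ (b \/ ~a))) \/ ~d)) -> d): 1 > 0.6, so result = 0.6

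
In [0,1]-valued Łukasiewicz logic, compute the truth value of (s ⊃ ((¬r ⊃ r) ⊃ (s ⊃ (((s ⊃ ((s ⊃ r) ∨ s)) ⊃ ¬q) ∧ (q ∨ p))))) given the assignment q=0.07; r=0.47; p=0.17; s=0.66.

0.91

¬r: Łukasiewicz ¬ gives 1 − 0.47 = 0.53
(¬r ⊃ r): min(1, 1 − 0.53 + 0.47) = 0.94
(s ⊃ r): min(1, 1 − 0.66 + 0.47) = 0.81
((s ⊃ r) ∨ s) = max(0.81, 0.66) = 0.81
(s ⊃ ((s ⊃ r) ∨ s)): min(1, 1 − 0.66 + 0.81) = 1
¬q: Łukasiewicz ¬ gives 1 − 0.07 = 0.93
((s ⊃ ((s ⊃ r) ∨ s)) ⊃ ¬q): min(1, 1 − 1 + 0.93) = 0.93
(q ∨ p) = max(0.07, 0.17) = 0.17
(((s ⊃ ((s ⊃ r) ∨ s)) ⊃ ¬q) ∧ (q ∨ p)) = min(0.93, 0.17) = 0.17
(s ⊃ (((s ⊃ ((s ⊃ r) ∨ s)) ⊃ ¬q) ∧ (q ∨ p))): min(1, 1 − 0.66 + 0.17) = 0.51
((¬r ⊃ r) ⊃ (s ⊃ (((s ⊃ ((s ⊃ r) ∨ s)) ⊃ ¬q) ∧ (q ∨ p)))): min(1, 1 − 0.94 + 0.51) = 0.57
(s ⊃ ((¬r ⊃ r) ⊃ (s ⊃ (((s ⊃ ((s ⊃ r) ∨ s)) ⊃ ¬q) ∧ (q ∨ p))))): min(1, 1 − 0.66 + 0.57) = 0.91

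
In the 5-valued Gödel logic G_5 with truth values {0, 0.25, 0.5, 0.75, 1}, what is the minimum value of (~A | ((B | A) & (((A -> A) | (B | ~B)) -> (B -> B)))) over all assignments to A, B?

0.25

The minimum is attained at A = 0.25, B = 0:
  ~A: Gödel ¬ of 0.25 = 0 (operand ≠ 0)
  (B | A) = max(0, 0.25) = 0.25
  (A -> A): 0.25 ≤ 0.25, so result = 1
  ~B: Gödel ¬ of 0 = 1 (operand is 0)
  (B | ~B) = max(0, 1) = 1
  ((A -> A) | (B | ~B)) = max(1, 1) = 1
  (B -> B): 0 ≤ 0, so result = 1
  (((A -> A) | (B | ~B)) -> (B -> B)): 1 ≤ 1, so result = 1
  ((B | A) & (((A -> A) | (B | ~B)) -> (B -> B))) = min(0.25, 1) = 0.25
  (~A | ((B | A) & (((A -> A) | (B | ~B)) -> (B -> B)))) = max(0, 0.25) = 0.25
Checking all 25 assignments confirms none give a value below 0.25.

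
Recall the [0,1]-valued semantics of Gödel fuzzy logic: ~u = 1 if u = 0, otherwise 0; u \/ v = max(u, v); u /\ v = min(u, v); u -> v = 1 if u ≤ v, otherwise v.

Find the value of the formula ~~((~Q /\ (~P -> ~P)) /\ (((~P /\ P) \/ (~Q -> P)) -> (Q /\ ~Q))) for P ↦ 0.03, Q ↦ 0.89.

~Q: Gödel ¬ of 0.89 = 0 (operand ≠ 0)
~P: Gödel ¬ of 0.03 = 0 (operand ≠ 0)
~P: Gödel ¬ of 0.03 = 0 (operand ≠ 0)
(~P -> ~P): 0 ≤ 0, so result = 1
(~Q /\ (~P -> ~P)) = min(0, 1) = 0
~P: Gödel ¬ of 0.03 = 0 (operand ≠ 0)
(~P /\ P) = min(0, 0.03) = 0
~Q: Gödel ¬ of 0.89 = 0 (operand ≠ 0)
(~Q -> P): 0 ≤ 0.03, so result = 1
((~P /\ P) \/ (~Q -> P)) = max(0, 1) = 1
~Q: Gödel ¬ of 0.89 = 0 (operand ≠ 0)
(Q /\ ~Q) = min(0.89, 0) = 0
(((~P /\ P) \/ (~Q -> P)) -> (Q /\ ~Q)): 1 > 0, so result = 0
((~Q /\ (~P -> ~P)) /\ (((~P /\ P) \/ (~Q -> P)) -> (Q /\ ~Q))) = min(0, 0) = 0
~((~Q /\ (~P -> ~P)) /\ (((~P /\ P) \/ (~Q -> P)) -> (Q /\ ~Q))): Gödel ¬ of 0 = 1 (operand is 0)
~~((~Q /\ (~P -> ~P)) /\ (((~P /\ P) \/ (~Q -> P)) -> (Q /\ ~Q))): Gödel ¬ of 1 = 0 (operand ≠ 0)

0.00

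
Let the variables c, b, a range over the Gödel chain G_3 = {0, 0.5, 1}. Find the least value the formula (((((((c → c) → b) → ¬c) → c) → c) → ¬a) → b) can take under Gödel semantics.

The minimum is attained at c = 0, b = 0, a = 0:
  (c → c): 0 ≤ 0, so result = 1
  ((c → c) → b): 1 > 0, so result = 0
  ¬c: Gödel ¬ of 0 = 1 (operand is 0)
  (((c → c) → b) → ¬c): 0 ≤ 1, so result = 1
  ((((c → c) → b) → ¬c) → c): 1 > 0, so result = 0
  (((((c → c) → b) → ¬c) → c) → c): 0 ≤ 0, so result = 1
  ¬a: Gödel ¬ of 0 = 1 (operand is 0)
  ((((((c → c) → b) → ¬c) → c) → c) → ¬a): 1 ≤ 1, so result = 1
  (((((((c → c) → b) → ¬c) → c) → c) → ¬a) → b): 1 > 0, so result = 0
Checking all 27 assignments confirms none give a value below 0.00.

0.00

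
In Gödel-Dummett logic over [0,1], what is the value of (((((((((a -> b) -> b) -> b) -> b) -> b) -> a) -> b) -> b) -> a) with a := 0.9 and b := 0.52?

0.90

(a -> b): 0.9 > 0.52, so result = 0.52
((a -> b) -> b): 0.52 ≤ 0.52, so result = 1
(((a -> b) -> b) -> b): 1 > 0.52, so result = 0.52
((((a -> b) -> b) -> b) -> b): 0.52 ≤ 0.52, so result = 1
(((((a -> b) -> b) -> b) -> b) -> b): 1 > 0.52, so result = 0.52
((((((a -> b) -> b) -> b) -> b) -> b) -> a): 0.52 ≤ 0.9, so result = 1
(((((((a -> b) -> b) -> b) -> b) -> b) -> a) -> b): 1 > 0.52, so result = 0.52
((((((((a -> b) -> b) -> b) -> b) -> b) -> a) -> b) -> b): 0.52 ≤ 0.52, so result = 1
(((((((((a -> b) -> b) -> b) -> b) -> b) -> a) -> b) -> b) -> a): 1 > 0.9, so result = 0.9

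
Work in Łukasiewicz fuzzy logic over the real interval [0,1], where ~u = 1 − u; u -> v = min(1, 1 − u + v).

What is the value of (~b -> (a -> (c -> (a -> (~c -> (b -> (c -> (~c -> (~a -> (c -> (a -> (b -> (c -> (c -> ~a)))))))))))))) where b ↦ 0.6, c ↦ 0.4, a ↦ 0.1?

1.00

~b: Łukasiewicz ¬ gives 1 − 0.6 = 0.4
~c: Łukasiewicz ¬ gives 1 − 0.4 = 0.6
~c: Łukasiewicz ¬ gives 1 − 0.4 = 0.6
~a: Łukasiewicz ¬ gives 1 − 0.1 = 0.9
~a: Łukasiewicz ¬ gives 1 − 0.1 = 0.9
(c -> ~a): min(1, 1 − 0.4 + 0.9) = 1
(c -> (c -> ~a)): min(1, 1 − 0.4 + 1) = 1
(b -> (c -> (c -> ~a))): min(1, 1 − 0.6 + 1) = 1
(a -> (b -> (c -> (c -> ~a)))): min(1, 1 − 0.1 + 1) = 1
(c -> (a -> (b -> (c -> (c -> ~a))))): min(1, 1 − 0.4 + 1) = 1
(~a -> (c -> (a -> (b -> (c -> (c -> ~a)))))): min(1, 1 − 0.9 + 1) = 1
(~c -> (~a -> (c -> (a -> (b -> (c -> (c -> ~a))))))): min(1, 1 − 0.6 + 1) = 1
(c -> (~c -> (~a -> (c -> (a -> (b -> (c -> (c -> ~a)))))))): min(1, 1 − 0.4 + 1) = 1
(b -> (c -> (~c -> (~a -> (c -> (a -> (b -> (c -> (c -> ~a))))))))): min(1, 1 − 0.6 + 1) = 1
(~c -> (b -> (c -> (~c -> (~a -> (c -> (a -> (b -> (c -> (c -> ~a)))))))))): min(1, 1 − 0.6 + 1) = 1
(a -> (~c -> (b -> (c -> (~c -> (~a -> (c -> (a -> (b -> (c -> (c -> ~a))))))))))): min(1, 1 − 0.1 + 1) = 1
(c -> (a -> (~c -> (b -> (c -> (~c -> (~a -> (c -> (a -> (b -> (c -> (c -> ~a)))))))))))): min(1, 1 − 0.4 + 1) = 1
(a -> (c -> (a -> (~c -> (b -> (c -> (~c -> (~a -> (c -> (a -> (b -> (c -> (c -> ~a))))))))))))): min(1, 1 − 0.1 + 1) = 1
(~b -> (a -> (c -> (a -> (~c -> (b -> (c -> (~c -> (~a -> (c -> (a -> (b -> (c -> (c -> ~a)))))))))))))): min(1, 1 − 0.4 + 1) = 1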